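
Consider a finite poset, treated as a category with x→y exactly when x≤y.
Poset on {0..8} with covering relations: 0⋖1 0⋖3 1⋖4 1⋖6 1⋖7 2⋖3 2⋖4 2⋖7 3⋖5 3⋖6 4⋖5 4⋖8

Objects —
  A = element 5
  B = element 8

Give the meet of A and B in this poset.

Lower bounds of A=5 and B=8: {0,1,2,4}
  0 ≤ 4
  1 ≤ 4
  2 ≤ 4
  4 ≤ 4
glb = 4

Answer: A∧B = 4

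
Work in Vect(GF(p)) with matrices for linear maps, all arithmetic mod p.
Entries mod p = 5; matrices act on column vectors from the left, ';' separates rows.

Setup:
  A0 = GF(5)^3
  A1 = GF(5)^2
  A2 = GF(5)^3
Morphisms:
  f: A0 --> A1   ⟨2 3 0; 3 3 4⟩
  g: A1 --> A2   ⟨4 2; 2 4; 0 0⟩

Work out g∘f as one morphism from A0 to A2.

  e0=(1,0,0) f-->(2,3) g-->(4,1,0)
  e1=(0,1,0) f-->(3,3) g-->(3,3,0)
  e2=(0,0,1) f-->(0,4) g-->(3,1,0)
composite: ⟨4 3 3; 1 3 1; 0 0 0⟩

Answer: ⟨4 3 3; 1 3 1; 0 0 0⟩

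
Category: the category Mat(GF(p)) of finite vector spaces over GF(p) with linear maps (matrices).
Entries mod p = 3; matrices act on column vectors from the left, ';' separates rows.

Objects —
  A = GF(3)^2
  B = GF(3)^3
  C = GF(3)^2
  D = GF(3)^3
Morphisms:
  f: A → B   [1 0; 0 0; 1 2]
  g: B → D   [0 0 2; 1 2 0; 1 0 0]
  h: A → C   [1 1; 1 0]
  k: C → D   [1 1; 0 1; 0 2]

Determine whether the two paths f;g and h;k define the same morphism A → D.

Answer: DOES NOT COMMUTE

Work:
Path 1 = f;g:
  e0=⟨1,0⟩ f→⟨1,0,1⟩ g→⟨2,1,1⟩
  e1=⟨0,1⟩ f→⟨0,0,2⟩ g→⟨1,0,0⟩
  composite₁ = [2 1; 1 0; 1 0]
Path 2 = h;k:
  e0=⟨1,0⟩ h→⟨1,1⟩ k→⟨2,1,2⟩
  e1=⟨0,1⟩ h→⟨1,0⟩ k→⟨1,0,0⟩
  composite₂ = [2 1; 1 0; 2 0]
Equal? distinct morphisms ✗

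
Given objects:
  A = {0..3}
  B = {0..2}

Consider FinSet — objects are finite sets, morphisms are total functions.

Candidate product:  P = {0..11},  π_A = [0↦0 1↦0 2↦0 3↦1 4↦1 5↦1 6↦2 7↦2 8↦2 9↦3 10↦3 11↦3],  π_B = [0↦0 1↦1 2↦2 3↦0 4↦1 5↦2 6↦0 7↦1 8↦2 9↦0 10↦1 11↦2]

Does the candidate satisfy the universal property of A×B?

Answer: VALID PRODUCT

Trace:
|A|·|B| = 4·3 = 12;  |P| = 12
Check the pairing map k ↦ (π_A(k), π_B(k)):
  0 ↦ (0,0)
  1 ↦ (0,1)
  2 ↦ (0,2)
  3 ↦ (1,0)
  4 ↦ (1,1)
  5 ↦ (1,2)
  6 ↦ (2,0)
  7 ↦ (2,1)
  8 ↦ (2,2)
  9 ↦ (3,0)
  10 ↦ (3,1)
  11 ↦ (3,2)
distinct pairs in image: 12 / 12 needed
  → bijection onto A×B; projections well-typed.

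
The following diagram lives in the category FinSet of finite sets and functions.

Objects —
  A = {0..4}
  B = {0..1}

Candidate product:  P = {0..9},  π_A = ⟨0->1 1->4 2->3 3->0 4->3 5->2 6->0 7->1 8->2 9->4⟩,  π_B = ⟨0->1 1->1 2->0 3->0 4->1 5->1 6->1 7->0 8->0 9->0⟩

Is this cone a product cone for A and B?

|A|·|B| = 5·2 = 10;  |P| = 10
Check the pairing map k ↦ (π_A(k), π_B(k)):
  0 -> (1,1)
  1 -> (4,1)
  2 -> (3,0)
  3 -> (0,0)
  4 -> (3,1)
  5 -> (2,1)
  6 -> (0,1)
  7 -> (1,0)
  8 -> (2,0)
  9 -> (4,0)
distinct pairs in image: 10 / 10 needed
  → bijection onto A×B; projections well-typed.

Answer: VALID PRODUCT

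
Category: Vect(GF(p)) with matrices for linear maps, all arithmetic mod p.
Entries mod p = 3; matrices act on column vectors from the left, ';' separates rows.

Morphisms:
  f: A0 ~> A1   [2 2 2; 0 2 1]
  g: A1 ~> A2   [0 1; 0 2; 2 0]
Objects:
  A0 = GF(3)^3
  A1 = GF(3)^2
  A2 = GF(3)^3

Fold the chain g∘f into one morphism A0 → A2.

Answer: [0 2 1; 0 1 2; 1 1 1]

Work:
  e0=⟨1,0,0⟩ f~>⟨2,0⟩ g~>⟨0,0,1⟩
  e1=⟨0,1,0⟩ f~>⟨2,2⟩ g~>⟨2,1,1⟩
  e2=⟨0,0,1⟩ f~>⟨2,1⟩ g~>⟨1,2,1⟩
composite: [0 2 1; 0 1 2; 1 1 1]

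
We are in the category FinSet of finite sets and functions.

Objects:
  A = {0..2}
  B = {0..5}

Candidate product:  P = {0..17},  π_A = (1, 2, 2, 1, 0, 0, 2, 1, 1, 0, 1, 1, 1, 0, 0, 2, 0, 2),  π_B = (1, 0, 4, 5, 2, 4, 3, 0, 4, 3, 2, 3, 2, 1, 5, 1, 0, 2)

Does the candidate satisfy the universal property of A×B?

Answer: NOT A VALID PRODUCT — duplicate pair at indices 12,10

Work:
|A|·|B| = 3·6 = 18;  |P| = 18
Check the pairing map k ↦ (π_A(k), π_B(k)):
  0 -> (1,1)
  1 -> (2,0)
  2 -> (2,4)
  3 -> (1,5)
  4 -> (0,2)
  5 -> (0,4)
  6 -> (2,3)
  7 -> (1,0)
  8 -> (1,4)
  9 -> (0,3)
  10 -> (1,2)
  11 -> (1,3)
  12 -> (1,2)  ✗ repeats pair of k=10
  13 -> (0,1)
  14 -> (0,5)
  15 -> (2,1)
  16 -> (0,0)
  17 -> (2,2)
distinct pairs in image: 17 / 18 needed
  → (1,2) hit at k=10 and k=12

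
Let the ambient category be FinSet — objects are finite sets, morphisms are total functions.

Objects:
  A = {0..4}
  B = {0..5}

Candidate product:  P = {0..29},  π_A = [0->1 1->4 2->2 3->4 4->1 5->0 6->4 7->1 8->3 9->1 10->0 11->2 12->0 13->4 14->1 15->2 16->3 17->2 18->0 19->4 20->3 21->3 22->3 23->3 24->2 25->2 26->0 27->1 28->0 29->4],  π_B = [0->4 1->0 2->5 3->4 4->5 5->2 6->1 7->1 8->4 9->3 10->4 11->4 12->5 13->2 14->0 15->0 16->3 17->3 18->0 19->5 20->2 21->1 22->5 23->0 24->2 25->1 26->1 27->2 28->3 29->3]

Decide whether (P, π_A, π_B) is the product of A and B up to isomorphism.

Answer: VALID PRODUCT

Trace:
|A|·|B| = 5·6 = 30;  |P| = 30
Check the pairing map k ↦ (π_A(k), π_B(k)):
  0 -> (1,4)
  1 -> (4,0)
  2 -> (2,5)
  3 -> (4,4)
  4 -> (1,5)
  5 -> (0,2)
  6 -> (4,1)
  7 -> (1,1)
  8 -> (3,4)
  9 -> (1,3)
  10 -> (0,4)
  11 -> (2,4)
  12 -> (0,5)
  13 -> (4,2)
  14 -> (1,0)
  15 -> (2,0)
  16 -> (3,3)
  17 -> (2,3)
  18 -> (0,0)
  19 -> (4,5)
  20 -> (3,2)
  21 -> (3,1)
  22 -> (3,5)
  23 -> (3,0)
  24 -> (2,2)
  25 -> (2,1)
  26 -> (0,1)
  27 -> (1,2)
  28 -> (0,3)
  29 -> (4,3)
distinct pairs in image: 30 / 30 needed
  → bijection onto A×B; projections well-typed.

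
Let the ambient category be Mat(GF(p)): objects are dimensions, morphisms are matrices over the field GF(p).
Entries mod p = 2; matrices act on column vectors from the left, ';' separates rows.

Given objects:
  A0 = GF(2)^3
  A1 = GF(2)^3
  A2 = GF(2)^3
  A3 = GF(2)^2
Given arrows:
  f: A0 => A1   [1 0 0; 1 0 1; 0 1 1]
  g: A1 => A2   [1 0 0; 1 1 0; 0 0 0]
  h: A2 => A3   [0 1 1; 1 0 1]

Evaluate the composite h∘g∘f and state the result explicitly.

Answer: [0 0 1; 1 0 0]

Work:
  e0=⟨1,0,0⟩ f=>⟨1,1,0⟩ g=>⟨1,0,0⟩ h=>⟨0,1⟩
  e1=⟨0,1,0⟩ f=>⟨0,0,1⟩ g=>⟨0,0,0⟩ h=>⟨0,0⟩
  e2=⟨0,0,1⟩ f=>⟨0,1,1⟩ g=>⟨0,1,0⟩ h=>⟨1,0⟩
⟦path⟧: [0 0 1; 1 0 0]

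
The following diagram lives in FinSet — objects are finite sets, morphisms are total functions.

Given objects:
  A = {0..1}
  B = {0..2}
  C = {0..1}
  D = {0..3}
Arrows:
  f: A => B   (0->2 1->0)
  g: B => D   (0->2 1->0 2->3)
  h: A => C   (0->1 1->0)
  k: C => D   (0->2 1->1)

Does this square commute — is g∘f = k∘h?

Answer: DOES NOT COMMUTE

Work:
Along f;g (path 1):
  0 f=>2 g=>3
  1 f=>0 g=>2
  ⟦path⟧₁ = (0->3 1->2)
Along h;k (path 2):
  0 h=>1 k=>1
  1 h=>0 k=>2
  ⟦path⟧₂ = (0->1 1->2)
Equal? NO — does not commute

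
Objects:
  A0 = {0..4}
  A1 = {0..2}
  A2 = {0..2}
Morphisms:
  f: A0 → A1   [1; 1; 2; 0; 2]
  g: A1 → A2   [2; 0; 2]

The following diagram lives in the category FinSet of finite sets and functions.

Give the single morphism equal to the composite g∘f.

  0 f→1 g→0
  1 f→1 g→0
  2 f→2 g→2
  3 f→0 g→2
  4 f→2 g→2
⟦path⟧: [0; 0; 2; 2; 2]

Answer: [0; 0; 2; 2; 2]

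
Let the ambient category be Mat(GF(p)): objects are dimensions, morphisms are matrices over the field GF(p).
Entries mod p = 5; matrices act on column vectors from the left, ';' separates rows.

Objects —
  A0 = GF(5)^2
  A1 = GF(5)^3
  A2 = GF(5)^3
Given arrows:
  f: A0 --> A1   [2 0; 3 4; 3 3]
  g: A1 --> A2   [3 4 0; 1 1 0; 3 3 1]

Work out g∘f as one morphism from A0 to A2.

  e0=⟨1,0⟩ f-->⟨2,3,3⟩ g-->⟨3,0,3⟩
  e1=⟨0,1⟩ f-->⟨0,4,3⟩ g-->⟨1,4,0⟩
⟦path⟧: [3 1; 0 4; 3 0]

Answer: [3 1; 0 4; 3 0]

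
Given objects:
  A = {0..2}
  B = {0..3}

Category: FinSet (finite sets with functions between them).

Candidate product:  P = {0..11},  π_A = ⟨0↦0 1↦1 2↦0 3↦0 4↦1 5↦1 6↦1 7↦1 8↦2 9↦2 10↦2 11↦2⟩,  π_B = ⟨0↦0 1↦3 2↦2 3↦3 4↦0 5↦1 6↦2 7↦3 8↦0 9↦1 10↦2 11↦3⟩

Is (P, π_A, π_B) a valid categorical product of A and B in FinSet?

|A|·|B| = 3·4 = 12;  |P| = 12
Check the pairing map k ↦ (π_A(k), π_B(k)):
  0 ↦ (0,0)
  1 ↦ (1,3)
  2 ↦ (0,2)
  3 ↦ (0,3)
  4 ↦ (1,0)
  5 ↦ (1,1)
  6 ↦ (1,2)
  7 ↦ (1,3)  ✗ repeats pair of k=1
  8 ↦ (2,0)
  9 ↦ (2,1)
  10 ↦ (2,2)
  11 ↦ (2,3)
distinct pairs in image: 11 / 12 needed
  → (1,3) hit at k=1 and k=7

Answer: NOT A VALID PRODUCT — duplicate pair at indices 7,1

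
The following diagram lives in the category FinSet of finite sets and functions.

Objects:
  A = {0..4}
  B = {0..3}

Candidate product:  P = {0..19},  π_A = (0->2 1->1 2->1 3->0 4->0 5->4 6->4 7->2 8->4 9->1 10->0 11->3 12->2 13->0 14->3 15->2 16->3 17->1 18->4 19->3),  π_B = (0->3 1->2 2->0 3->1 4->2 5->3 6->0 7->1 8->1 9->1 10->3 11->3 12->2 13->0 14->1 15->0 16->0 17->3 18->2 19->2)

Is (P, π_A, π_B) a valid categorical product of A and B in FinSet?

|A|·|B| = 5·4 = 20;  |P| = 20
Check the pairing map k ↦ (π_A(k), π_B(k)):
  0 -> (2,3)
  1 -> (1,2)
  2 -> (1,0)
  3 -> (0,1)
  4 -> (0,2)
  5 -> (4,3)
  6 -> (4,0)
  7 -> (2,1)
  8 -> (4,1)
  9 -> (1,1)
  10 -> (0,3)
  11 -> (3,3)
  12 -> (2,2)
  13 -> (0,0)
  14 -> (3,1)
  15 -> (2,0)
  16 -> (3,0)
  17 -> (1,3)
  18 -> (4,2)
  19 -> (3,2)
distinct pairs in image: 20 / 20 needed
  → bijection onto A×B; projections well-typed.

Answer: VALID PRODUCT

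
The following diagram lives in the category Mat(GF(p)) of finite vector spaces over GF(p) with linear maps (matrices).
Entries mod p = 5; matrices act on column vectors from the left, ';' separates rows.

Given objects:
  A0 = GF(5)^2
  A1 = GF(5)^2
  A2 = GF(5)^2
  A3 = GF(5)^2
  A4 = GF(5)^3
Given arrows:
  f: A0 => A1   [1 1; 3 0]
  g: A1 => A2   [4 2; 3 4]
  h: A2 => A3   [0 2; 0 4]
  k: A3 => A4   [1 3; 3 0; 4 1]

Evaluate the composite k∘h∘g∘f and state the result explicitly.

  e0=⟨1,0⟩ f=>⟨1,3⟩ g=>⟨0,0⟩ h=>⟨0,0⟩ k=>⟨0,0,0⟩
  e1=⟨0,1⟩ f=>⟨1,0⟩ g=>⟨4,3⟩ h=>⟨1,2⟩ k=>⟨2,3,1⟩
composite: [0 2; 0 3; 0 1]

Answer: [0 2; 0 3; 0 1]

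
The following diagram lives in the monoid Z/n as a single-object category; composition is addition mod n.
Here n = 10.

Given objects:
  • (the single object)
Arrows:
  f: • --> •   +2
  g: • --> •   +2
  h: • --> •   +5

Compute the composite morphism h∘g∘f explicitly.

Answer: +9

Derivation:
  0 +2≡2 +2≡4 +5≡9  (mod 10)
⟦path⟧: +9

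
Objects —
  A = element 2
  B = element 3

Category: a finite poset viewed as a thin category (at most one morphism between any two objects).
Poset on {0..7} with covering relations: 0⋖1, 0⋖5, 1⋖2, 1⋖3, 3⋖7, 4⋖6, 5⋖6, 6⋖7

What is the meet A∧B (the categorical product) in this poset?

Answer: A∧B = 1

Derivation:
{x : x⊑A ∧ x⊑B} = {0,1}  (A=2, B=3)
  0 ⊑ 1
  1 ⊑ 1
glb = 1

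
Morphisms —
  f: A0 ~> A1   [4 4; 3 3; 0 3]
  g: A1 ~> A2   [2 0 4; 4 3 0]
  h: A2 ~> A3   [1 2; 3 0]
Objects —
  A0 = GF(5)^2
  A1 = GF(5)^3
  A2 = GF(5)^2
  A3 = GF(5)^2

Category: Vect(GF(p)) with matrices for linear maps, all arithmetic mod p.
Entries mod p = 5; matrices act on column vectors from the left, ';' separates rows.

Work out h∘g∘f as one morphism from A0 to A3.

  e0=⟨1,0⟩ f~>⟨4,3,0⟩ g~>⟨3,0⟩ h~>⟨3,4⟩
  e1=⟨0,1⟩ f~>⟨4,3,3⟩ g~>⟨0,0⟩ h~>⟨0,0⟩
⟦path⟧: [3 0; 4 0]

Answer: [3 0; 4 0]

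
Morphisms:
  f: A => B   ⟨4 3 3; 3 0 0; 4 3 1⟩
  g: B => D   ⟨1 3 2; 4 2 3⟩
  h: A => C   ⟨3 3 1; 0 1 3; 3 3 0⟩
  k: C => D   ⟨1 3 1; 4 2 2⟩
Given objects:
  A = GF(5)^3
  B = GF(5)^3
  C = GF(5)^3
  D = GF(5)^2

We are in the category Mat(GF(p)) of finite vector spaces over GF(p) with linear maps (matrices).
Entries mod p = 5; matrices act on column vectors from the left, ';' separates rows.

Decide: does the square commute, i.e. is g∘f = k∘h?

Path 1 = f;g:
  e0=[1,0,0] f=>[4,3,4] g=>[1,4]
  e1=[0,1,0] f=>[3,0,3] g=>[4,1]
  e2=[0,0,1] f=>[3,0,1] g=>[0,0]
  composite₁ = ⟨1 4 0; 4 1 0⟩
Path 2 = h;k:
  e0=[1,0,0] h=>[3,0,3] k=>[1,3]
  e1=[0,1,0] h=>[3,1,3] k=>[4,0]
  e2=[0,0,1] h=>[1,3,0] k=>[0,0]
  composite₂ = ⟨1 4 0; 3 0 0⟩
Equal? distinct morphisms ✗

Answer: DOES NOT COMMUTE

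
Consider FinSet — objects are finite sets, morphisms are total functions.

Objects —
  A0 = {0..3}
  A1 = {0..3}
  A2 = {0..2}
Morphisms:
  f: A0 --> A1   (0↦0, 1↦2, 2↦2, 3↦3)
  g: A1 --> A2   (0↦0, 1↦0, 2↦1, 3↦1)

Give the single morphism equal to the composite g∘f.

  0 f-->0 g-->0
  1 f-->2 g-->1
  2 f-->2 g-->1
  3 f-->3 g-->1
⟦path⟧: (0↦0, 1↦1, 2↦1, 3↦1)

Answer: (0↦0, 1↦1, 2↦1, 3↦1)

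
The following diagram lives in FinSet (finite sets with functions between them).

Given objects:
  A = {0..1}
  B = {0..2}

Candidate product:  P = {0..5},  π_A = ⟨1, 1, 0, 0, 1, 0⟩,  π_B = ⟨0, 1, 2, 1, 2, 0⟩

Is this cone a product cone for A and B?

|A|·|B| = 2·3 = 6;  |P| = 6
Check the pairing map k ↦ (π_A(k), π_B(k)):
  0 -> (1,0)
  1 -> (1,1)
  2 -> (0,2)
  3 -> (0,1)
  4 -> (1,2)
  5 -> (0,0)
distinct pairs in image: 6 / 6 needed
  → bijection onto A×B; projections well-typed.

Answer: VALID PRODUCT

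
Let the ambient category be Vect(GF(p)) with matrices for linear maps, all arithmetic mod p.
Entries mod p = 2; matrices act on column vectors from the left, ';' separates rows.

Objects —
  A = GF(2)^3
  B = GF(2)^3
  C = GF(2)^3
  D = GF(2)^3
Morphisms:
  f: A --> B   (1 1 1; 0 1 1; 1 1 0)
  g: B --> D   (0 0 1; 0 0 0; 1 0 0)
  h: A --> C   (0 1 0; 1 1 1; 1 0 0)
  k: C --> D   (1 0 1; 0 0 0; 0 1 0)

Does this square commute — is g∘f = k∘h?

Along f;g (path 1):
  e0=(1,0,0) f-->(1,0,1) g-->(1,0,1)
  e1=(0,1,0) f-->(1,1,1) g-->(1,0,1)
  e2=(0,0,1) f-->(1,1,0) g-->(0,0,1)
  result₁ = (1 1 0; 0 0 0; 1 1 1)
Along h;k (path 2):
  e0=(1,0,0) h-->(0,1,1) k-->(1,0,1)
  e1=(0,1,0) h-->(1,1,0) k-->(1,0,1)
  e2=(0,0,1) h-->(0,1,0) k-->(0,0,1)
  result₂ = (1 1 0; 0 0 0; 1 1 1)
Equal? YES — commutes

Answer: COMMUTES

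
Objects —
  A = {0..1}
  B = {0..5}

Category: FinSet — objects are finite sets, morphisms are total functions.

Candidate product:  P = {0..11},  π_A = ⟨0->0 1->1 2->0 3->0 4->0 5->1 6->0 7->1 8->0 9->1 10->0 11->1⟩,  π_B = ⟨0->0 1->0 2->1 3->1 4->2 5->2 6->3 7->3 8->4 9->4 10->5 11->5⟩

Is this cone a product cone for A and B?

Answer: NOT A VALID PRODUCT — duplicate pair at indices 2,3

Derivation:
|A|·|B| = 2·6 = 12;  |P| = 12
Check the pairing map k ↦ (π_A(k), π_B(k)):
  0 -> (0,0)
  1 -> (1,0)
  2 -> (0,1)
  3 -> (0,1)  ✗ repeats pair of k=2
  4 -> (0,2)
  5 -> (1,2)
  6 -> (0,3)
  7 -> (1,3)
  8 -> (0,4)
  9 -> (1,4)
  10 -> (0,5)
  11 -> (1,5)
distinct pairs in image: 11 / 12 needed
  → (0,1) hit at k=2 and k=3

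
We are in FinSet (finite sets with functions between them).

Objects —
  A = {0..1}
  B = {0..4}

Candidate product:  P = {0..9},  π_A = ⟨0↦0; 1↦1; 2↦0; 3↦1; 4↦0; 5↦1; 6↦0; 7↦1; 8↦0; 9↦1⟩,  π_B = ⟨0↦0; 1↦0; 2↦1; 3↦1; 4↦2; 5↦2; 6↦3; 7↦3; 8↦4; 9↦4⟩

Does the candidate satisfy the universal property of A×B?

|A|·|B| = 2·5 = 10;  |P| = 10
Check the pairing map k ↦ (π_A(k), π_B(k)):
  0 ↦ (0,0)
  1 ↦ (1,0)
  2 ↦ (0,1)
  3 ↦ (1,1)
  4 ↦ (0,2)
  5 ↦ (1,2)
  6 ↦ (0,3)
  7 ↦ (1,3)
  8 ↦ (0,4)
  9 ↦ (1,4)
distinct pairs in image: 10 / 10 needed
  → bijection onto A×B; projections well-typed.

Answer: VALID PRODUCT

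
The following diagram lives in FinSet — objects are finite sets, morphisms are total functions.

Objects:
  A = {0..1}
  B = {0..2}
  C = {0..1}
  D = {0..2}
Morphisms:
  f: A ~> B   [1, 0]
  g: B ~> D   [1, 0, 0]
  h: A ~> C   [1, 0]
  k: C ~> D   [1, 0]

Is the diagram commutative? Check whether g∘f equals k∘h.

Path 1 = f;g:
  0 f~>1 g~>0
  1 f~>0 g~>1
  result₁ = [0, 1]
Path 2 = h;k:
  0 h~>1 k~>0
  1 h~>0 k~>1
  result₂ = [0, 1]
Equal? YES — commutes

Answer: COMMUTES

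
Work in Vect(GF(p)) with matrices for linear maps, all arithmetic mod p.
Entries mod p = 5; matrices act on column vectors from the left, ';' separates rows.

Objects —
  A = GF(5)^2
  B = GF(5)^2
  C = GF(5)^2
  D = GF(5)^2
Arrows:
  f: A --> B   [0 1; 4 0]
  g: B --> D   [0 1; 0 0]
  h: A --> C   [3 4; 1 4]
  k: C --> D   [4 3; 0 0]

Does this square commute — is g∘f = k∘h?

Along f;g (path 1):
  e0=[1,0] f-->[0,4] g-->[4,0]
  e1=[0,1] f-->[1,0] g-->[0,0]
  ⟦path⟧₁ = [4 0; 0 0]
Along h;k (path 2):
  e0=[1,0] h-->[3,1] k-->[0,0]
  e1=[0,1] h-->[4,4] k-->[3,0]
  ⟦path⟧₂ = [0 3; 0 0]
Equal? differ; not commutative

Answer: DOES NOT COMMUTE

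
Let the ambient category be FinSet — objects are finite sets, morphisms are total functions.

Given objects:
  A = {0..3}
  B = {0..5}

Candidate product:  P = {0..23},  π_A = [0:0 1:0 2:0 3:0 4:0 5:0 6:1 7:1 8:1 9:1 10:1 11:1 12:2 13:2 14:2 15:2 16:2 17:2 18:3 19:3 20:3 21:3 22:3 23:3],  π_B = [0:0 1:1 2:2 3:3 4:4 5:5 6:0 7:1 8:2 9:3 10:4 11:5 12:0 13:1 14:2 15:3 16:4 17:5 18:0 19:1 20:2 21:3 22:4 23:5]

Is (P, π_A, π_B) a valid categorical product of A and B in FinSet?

|A|·|B| = 4·6 = 24;  |P| = 24
Check the pairing map k ↦ (π_A(k), π_B(k)):
  0 : (0,0)
  1 : (0,1)
  2 : (0,2)
  3 : (0,3)
  4 : (0,4)
  5 : (0,5)
  6 : (1,0)
  7 : (1,1)
  8 : (1,2)
  9 : (1,3)
  10 : (1,4)
  11 : (1,5)
  12 : (2,0)
  13 : (2,1)
  14 : (2,2)
  15 : (2,3)
  16 : (2,4)
  17 : (2,5)
  18 : (3,0)
  19 : (3,1)
  20 : (3,2)
  21 : (3,3)
  22 : (3,4)
  23 : (3,5)
distinct pairs in image: 24 / 24 needed
  → bijection onto A×B; projections well-typed.

Answer: VALID PRODUCT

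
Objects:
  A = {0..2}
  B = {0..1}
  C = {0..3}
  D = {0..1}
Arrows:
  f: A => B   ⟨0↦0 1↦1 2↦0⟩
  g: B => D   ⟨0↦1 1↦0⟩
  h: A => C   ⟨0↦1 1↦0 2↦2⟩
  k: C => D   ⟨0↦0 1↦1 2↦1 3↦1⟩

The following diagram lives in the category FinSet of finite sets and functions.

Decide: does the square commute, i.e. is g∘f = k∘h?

Answer: COMMUTES

Trace:
Path 1 = f;g:
  0 f=>0 g=>1
  1 f=>1 g=>0
  2 f=>0 g=>1
  composite₁ = ⟨0↦1 1↦0 2↦1⟩
Path 2 = h;k:
  0 h=>1 k=>1
  1 h=>0 k=>0
  2 h=>2 k=>1
  composite₂ = ⟨0↦1 1↦0 2↦1⟩
Equal? equal; square commutes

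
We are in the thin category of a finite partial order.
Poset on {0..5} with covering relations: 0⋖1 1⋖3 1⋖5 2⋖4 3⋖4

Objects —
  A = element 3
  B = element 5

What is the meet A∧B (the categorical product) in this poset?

Common predecessors of 3,5: {0,1}
  0 <= 1
  1 <= 1
glb = 1

Answer: A∧B = 1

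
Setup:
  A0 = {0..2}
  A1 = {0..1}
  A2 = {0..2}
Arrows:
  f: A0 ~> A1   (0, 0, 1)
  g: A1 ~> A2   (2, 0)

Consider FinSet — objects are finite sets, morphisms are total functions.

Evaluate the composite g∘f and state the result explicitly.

Answer: (2, 2, 0)

Work:
  0 f~>0 g~>2
  1 f~>0 g~>2
  2 f~>1 g~>0
composite: (2, 2, 0)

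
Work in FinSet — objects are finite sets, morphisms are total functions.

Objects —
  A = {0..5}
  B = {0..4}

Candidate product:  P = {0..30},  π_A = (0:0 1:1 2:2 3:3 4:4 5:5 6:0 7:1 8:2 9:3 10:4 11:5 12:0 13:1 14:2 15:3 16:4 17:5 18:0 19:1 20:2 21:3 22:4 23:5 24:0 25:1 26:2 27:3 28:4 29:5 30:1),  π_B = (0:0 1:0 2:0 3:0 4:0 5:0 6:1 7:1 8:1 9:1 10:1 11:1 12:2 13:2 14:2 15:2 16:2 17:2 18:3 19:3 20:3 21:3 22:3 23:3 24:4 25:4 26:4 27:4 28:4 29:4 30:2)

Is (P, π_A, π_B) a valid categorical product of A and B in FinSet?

Answer: NOT A VALID PRODUCT — |P|=31 ≠ |A|·|B|=30

Derivation:
|A|·|B| = 6·5 = 30;  |P| = 31
  → cardinalities differ; no bijection possible.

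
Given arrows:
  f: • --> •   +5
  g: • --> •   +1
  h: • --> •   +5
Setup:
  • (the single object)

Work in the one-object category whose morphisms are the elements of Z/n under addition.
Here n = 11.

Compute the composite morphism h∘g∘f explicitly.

  0 +5≡5 +1≡6 +5≡0  (mod 11)
⟦path⟧: +0

Answer: +0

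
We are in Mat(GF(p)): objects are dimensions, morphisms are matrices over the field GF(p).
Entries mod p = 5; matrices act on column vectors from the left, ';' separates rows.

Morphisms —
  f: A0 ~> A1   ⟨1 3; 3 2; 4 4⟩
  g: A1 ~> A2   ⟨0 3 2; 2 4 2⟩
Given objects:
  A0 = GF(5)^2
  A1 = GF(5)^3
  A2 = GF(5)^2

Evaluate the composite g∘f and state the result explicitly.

Answer: ⟨2 4; 2 2⟩

Work:
  e0=(1,0) f~>(1,3,4) g~>(2,2)
  e1=(0,1) f~>(3,2,4) g~>(4,2)
⟦path⟧: ⟨2 4; 2 2⟩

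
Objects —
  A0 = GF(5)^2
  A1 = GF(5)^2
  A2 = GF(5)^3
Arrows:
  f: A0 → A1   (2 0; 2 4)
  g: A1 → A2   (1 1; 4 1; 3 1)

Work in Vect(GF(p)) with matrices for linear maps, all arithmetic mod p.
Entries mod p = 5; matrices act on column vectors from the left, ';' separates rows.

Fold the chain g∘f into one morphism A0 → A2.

  e0=(1,0) f→(2,2) g→(4,0,3)
  e1=(0,1) f→(0,4) g→(4,4,4)
composite: (4 4; 0 4; 3 4)

Answer: (4 4; 0 4; 3 4)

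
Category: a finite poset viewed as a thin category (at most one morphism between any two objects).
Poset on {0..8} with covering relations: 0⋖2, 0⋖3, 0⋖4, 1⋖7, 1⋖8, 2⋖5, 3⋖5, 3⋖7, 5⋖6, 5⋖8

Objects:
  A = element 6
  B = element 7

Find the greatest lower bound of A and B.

Answer: A∧B = 3

Derivation:
Lower bounds of A=6 and B=7: {0,3}
  0 ⊑ 3
  3 ⊑ 3
glb = 3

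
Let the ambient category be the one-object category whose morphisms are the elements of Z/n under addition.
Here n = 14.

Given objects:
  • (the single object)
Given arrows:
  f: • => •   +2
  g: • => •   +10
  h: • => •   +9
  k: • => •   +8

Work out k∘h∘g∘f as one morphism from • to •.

  0 +2≡2 +10≡12 +9≡7 +8≡1  (mod 14)
composite: +1

Answer: +1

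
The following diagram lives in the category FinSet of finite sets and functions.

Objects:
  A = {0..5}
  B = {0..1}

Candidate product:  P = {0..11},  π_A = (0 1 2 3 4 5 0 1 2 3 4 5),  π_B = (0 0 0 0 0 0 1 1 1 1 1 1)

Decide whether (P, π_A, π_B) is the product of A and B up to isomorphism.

Answer: VALID PRODUCT

Derivation:
|A|·|B| = 6·2 = 12;  |P| = 12
Check the pairing map k ↦ (π_A(k), π_B(k)):
  0 -> (0,0)
  1 -> (1,0)
  2 -> (2,0)
  3 -> (3,0)
  4 -> (4,0)
  5 -> (5,0)
  6 -> (0,1)
  7 -> (1,1)
  8 -> (2,1)
  9 -> (3,1)
  10 -> (4,1)
  11 -> (5,1)
distinct pairs in image: 12 / 12 needed
  → bijection onto A×B; projections well-typed.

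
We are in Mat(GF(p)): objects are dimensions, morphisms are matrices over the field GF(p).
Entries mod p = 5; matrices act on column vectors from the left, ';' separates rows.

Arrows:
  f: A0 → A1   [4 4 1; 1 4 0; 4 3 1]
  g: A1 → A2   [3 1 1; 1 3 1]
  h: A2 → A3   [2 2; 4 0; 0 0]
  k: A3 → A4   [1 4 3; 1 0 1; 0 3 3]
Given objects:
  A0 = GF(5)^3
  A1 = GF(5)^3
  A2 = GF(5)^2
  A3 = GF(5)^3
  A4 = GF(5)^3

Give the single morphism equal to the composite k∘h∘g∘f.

  e0=(1,0,0) f→(4,1,4) g→(2,1) h→(1,3,0) k→(3,1,4)
  e1=(0,1,0) f→(4,4,3) g→(4,4) h→(1,1,0) k→(0,1,3)
  e2=(0,0,1) f→(1,0,1) g→(4,2) h→(2,1,0) k→(1,2,3)
composite: [3 0 1; 1 1 2; 4 3 3]

Answer: [3 0 1; 1 1 2; 4 3 3]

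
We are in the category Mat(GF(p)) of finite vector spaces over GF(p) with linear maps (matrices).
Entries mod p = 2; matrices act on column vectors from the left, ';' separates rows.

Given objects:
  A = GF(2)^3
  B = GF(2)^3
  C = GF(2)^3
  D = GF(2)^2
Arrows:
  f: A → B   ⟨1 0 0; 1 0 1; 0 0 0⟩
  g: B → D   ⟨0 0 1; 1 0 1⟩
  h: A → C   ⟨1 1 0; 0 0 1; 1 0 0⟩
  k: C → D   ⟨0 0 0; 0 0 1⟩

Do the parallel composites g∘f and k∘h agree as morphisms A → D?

Path 1 = f;g:
  e0=⟨1,0,0⟩ f→⟨1,1,0⟩ g→⟨0,1⟩
  e1=⟨0,1,0⟩ f→⟨0,0,0⟩ g→⟨0,0⟩
  e2=⟨0,0,1⟩ f→⟨0,1,0⟩ g→⟨0,0⟩
  composite₁ = ⟨0 0 0; 1 0 0⟩
Path 2 = h;k:
  e0=⟨1,0,0⟩ h→⟨1,0,1⟩ k→⟨0,1⟩
  e1=⟨0,1,0⟩ h→⟨1,0,0⟩ k→⟨0,0⟩
  e2=⟨0,0,1⟩ h→⟨0,1,0⟩ k→⟨0,0⟩
  composite₂ = ⟨0 0 0; 1 0 0⟩
Equal? same morphism ✓

Answer: COMMUTES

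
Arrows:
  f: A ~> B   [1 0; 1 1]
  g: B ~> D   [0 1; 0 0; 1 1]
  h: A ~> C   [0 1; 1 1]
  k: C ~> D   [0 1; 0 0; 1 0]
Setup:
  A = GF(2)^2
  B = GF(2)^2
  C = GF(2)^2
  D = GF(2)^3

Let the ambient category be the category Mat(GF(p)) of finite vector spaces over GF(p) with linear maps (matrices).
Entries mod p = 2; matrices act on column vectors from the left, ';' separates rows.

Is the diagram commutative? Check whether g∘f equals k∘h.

Answer: COMMUTES

Trace:
Path 1 = f;g:
  e0=(1,0) f~>(1,1) g~>(1,0,0)
  e1=(0,1) f~>(0,1) g~>(1,0,1)
  ⟦path⟧₁ = [1 1; 0 0; 0 1]
Path 2 = h;k:
  e0=(1,0) h~>(0,1) k~>(1,0,0)
  e1=(0,1) h~>(1,1) k~>(1,0,1)
  ⟦path⟧₂ = [1 1; 0 0; 0 1]
Equal? equal; square commutes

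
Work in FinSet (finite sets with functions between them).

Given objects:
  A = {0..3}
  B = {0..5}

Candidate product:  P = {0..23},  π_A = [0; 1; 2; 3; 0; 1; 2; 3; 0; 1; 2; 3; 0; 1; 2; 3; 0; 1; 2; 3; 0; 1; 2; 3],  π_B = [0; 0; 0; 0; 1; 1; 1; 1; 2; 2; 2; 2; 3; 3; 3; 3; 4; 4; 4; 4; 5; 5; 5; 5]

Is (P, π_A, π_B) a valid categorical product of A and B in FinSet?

Answer: VALID PRODUCT

Work:
|A|·|B| = 4·6 = 24;  |P| = 24
Check the pairing map k ↦ (π_A(k), π_B(k)):
  0 -> (0,0)
  1 -> (1,0)
  2 -> (2,0)
  3 -> (3,0)
  4 -> (0,1)
  5 -> (1,1)
  6 -> (2,1)
  7 -> (3,1)
  8 -> (0,2)
  9 -> (1,2)
  10 -> (2,2)
  11 -> (3,2)
  12 -> (0,3)
  13 -> (1,3)
  14 -> (2,3)
  15 -> (3,3)
  16 -> (0,4)
  17 -> (1,4)
  18 -> (2,4)
  19 -> (3,4)
  20 -> (0,5)
  21 -> (1,5)
  22 -> (2,5)
  23 -> (3,5)
distinct pairs in image: 24 / 24 needed
  → bijection onto A×B; projections well-typed.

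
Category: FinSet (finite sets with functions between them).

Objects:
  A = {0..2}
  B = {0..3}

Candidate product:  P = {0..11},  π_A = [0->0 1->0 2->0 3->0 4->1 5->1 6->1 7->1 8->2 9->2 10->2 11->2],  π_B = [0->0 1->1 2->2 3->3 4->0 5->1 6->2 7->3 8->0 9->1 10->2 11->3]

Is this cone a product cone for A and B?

Answer: VALID PRODUCT

Derivation:
|A|·|B| = 3·4 = 12;  |P| = 12
Check the pairing map k ↦ (π_A(k), π_B(k)):
  0 -> (0,0)
  1 -> (0,1)
  2 -> (0,2)
  3 -> (0,3)
  4 -> (1,0)
  5 -> (1,1)
  6 -> (1,2)
  7 -> (1,3)
  8 -> (2,0)
  9 -> (2,1)
  10 -> (2,2)
  11 -> (2,3)
distinct pairs in image: 12 / 12 needed
  → bijection onto A×B; projections well-typed.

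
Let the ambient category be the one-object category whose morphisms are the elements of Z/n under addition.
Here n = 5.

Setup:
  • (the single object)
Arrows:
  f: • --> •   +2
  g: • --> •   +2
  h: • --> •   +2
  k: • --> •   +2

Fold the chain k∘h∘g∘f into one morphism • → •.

Answer: +3

Trace:
  0 +2≡2 +2≡4 +2≡1 +2≡3  (mod 5)
composite: +3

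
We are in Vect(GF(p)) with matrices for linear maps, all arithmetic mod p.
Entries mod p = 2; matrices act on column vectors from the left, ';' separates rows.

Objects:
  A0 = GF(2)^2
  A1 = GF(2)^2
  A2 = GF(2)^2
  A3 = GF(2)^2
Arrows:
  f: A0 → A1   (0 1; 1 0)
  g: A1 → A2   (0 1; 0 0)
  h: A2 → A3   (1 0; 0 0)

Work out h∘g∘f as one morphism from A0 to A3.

  e0=[1,0] f→[0,1] g→[1,0] h→[1,0]
  e1=[0,1] f→[1,0] g→[0,0] h→[0,0]
result: (1 0; 0 0)

Answer: (1 0; 0 0)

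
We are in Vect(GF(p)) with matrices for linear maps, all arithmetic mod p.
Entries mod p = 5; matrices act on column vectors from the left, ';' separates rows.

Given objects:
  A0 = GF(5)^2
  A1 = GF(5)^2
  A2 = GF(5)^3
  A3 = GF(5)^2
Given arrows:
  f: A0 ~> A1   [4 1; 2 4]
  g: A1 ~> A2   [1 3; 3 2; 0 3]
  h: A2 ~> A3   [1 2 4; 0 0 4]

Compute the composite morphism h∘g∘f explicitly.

  e0=(1,0) f~>(4,2) g~>(0,1,1) h~>(1,4)
  e1=(0,1) f~>(1,4) g~>(3,1,2) h~>(3,3)
result: [1 3; 4 3]

Answer: [1 3; 4 3]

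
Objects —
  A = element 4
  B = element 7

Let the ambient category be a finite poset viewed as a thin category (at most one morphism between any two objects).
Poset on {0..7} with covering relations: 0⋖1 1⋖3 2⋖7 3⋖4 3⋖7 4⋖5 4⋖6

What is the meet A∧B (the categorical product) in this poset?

Answer: A∧B = 3

Trace:
Lower bounds of A=4 and B=7: {0,1,3}
  0 <= 3
  1 <= 3
  3 <= 3
glb = 3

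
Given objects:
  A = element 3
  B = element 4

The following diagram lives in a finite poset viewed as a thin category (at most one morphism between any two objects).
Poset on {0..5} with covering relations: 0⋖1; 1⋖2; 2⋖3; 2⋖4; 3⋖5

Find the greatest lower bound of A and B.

Answer: A∧B = 2

Work:
Common predecessors of 3,4: {0,1,2}
  0 ≤ 2
  1 ≤ 2
  2 ≤ 2
glb = 2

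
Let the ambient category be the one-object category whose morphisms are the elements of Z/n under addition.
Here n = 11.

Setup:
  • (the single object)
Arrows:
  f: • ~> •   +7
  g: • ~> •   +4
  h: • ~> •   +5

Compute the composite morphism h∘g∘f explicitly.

  0 +7≡7 +4≡0 +5≡5  (mod 11)
⟦path⟧: +5

Answer: +5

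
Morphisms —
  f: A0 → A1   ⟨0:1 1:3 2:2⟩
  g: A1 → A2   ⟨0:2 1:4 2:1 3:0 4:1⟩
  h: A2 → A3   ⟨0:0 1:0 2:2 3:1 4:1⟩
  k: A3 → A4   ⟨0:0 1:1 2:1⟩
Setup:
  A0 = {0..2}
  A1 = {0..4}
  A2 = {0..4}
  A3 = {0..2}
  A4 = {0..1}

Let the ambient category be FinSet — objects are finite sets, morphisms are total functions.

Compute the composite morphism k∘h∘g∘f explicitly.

Answer: ⟨0:1 1:0 2:0⟩

Trace:
  0 f→1 g→4 h→1 k→1
  1 f→3 g→0 h→0 k→0
  2 f→2 g→1 h→0 k→0
result: ⟨0:1 1:0 2:0⟩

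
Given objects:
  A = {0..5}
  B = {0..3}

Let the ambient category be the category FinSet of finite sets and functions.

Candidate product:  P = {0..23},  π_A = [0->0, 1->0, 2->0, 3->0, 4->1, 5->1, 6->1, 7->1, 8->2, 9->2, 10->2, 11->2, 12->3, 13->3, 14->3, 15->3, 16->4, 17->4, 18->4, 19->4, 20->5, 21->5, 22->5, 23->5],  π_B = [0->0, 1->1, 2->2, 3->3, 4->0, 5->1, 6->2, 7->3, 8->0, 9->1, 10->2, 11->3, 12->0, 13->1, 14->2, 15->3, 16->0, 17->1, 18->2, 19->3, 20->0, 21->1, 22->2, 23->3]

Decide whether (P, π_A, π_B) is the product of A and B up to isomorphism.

|A|·|B| = 6·4 = 24;  |P| = 24
Check the pairing map k ↦ (π_A(k), π_B(k)):
  0 -> (0,0)
  1 -> (0,1)
  2 -> (0,2)
  3 -> (0,3)
  4 -> (1,0)
  5 -> (1,1)
  6 -> (1,2)
  7 -> (1,3)
  8 -> (2,0)
  9 -> (2,1)
  10 -> (2,2)
  11 -> (2,3)
  12 -> (3,0)
  13 -> (3,1)
  14 -> (3,2)
  15 -> (3,3)
  16 -> (4,0)
  17 -> (4,1)
  18 -> (4,2)
  19 -> (4,3)
  20 -> (5,0)
  21 -> (5,1)
  22 -> (5,2)
  23 -> (5,3)
distinct pairs in image: 24 / 24 needed
  → bijection onto A×B; projections well-typed.

Answer: VALID PRODUCT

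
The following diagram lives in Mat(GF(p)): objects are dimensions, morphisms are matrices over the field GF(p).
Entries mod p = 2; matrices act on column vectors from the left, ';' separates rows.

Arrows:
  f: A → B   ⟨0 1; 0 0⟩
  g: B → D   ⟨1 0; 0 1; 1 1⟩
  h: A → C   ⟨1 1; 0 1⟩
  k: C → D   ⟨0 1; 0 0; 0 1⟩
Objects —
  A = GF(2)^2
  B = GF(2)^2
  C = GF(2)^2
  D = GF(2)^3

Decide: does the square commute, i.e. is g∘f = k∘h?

Path 1 = f;g:
  e0=⟨1,0⟩ f→⟨0,0⟩ g→⟨0,0,0⟩
  e1=⟨0,1⟩ f→⟨1,0⟩ g→⟨1,0,1⟩
  ⟦path⟧₁ = ⟨0 1; 0 0; 0 1⟩
Path 2 = h;k:
  e0=⟨1,0⟩ h→⟨1,0⟩ k→⟨0,0,0⟩
  e1=⟨0,1⟩ h→⟨1,1⟩ k→⟨1,0,1⟩
  ⟦path⟧₂ = ⟨0 1; 0 0; 0 1⟩
Equal? YES — commutes

Answer: COMMUTES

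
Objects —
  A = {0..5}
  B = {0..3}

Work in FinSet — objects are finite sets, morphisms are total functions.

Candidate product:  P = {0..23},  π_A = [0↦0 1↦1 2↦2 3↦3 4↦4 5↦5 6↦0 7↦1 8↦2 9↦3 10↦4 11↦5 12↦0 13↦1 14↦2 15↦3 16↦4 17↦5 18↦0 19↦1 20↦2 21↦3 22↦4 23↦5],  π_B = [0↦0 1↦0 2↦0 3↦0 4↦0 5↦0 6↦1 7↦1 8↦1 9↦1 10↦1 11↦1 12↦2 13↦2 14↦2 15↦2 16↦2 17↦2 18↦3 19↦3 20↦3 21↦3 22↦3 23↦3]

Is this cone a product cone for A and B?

|A|·|B| = 6·4 = 24;  |P| = 24
Check the pairing map k ↦ (π_A(k), π_B(k)):
  0 ↦ (0,0)
  1 ↦ (1,0)
  2 ↦ (2,0)
  3 ↦ (3,0)
  4 ↦ (4,0)
  5 ↦ (5,0)
  6 ↦ (0,1)
  7 ↦ (1,1)
  8 ↦ (2,1)
  9 ↦ (3,1)
  10 ↦ (4,1)
  11 ↦ (5,1)
  12 ↦ (0,2)
  13 ↦ (1,2)
  14 ↦ (2,2)
  15 ↦ (3,2)
  16 ↦ (4,2)
  17 ↦ (5,2)
  18 ↦ (0,3)
  19 ↦ (1,3)
  20 ↦ (2,3)
  21 ↦ (3,3)
  22 ↦ (4,3)
  23 ↦ (5,3)
distinct pairs in image: 24 / 24 needed
  → bijection onto A×B; projections well-typed.

Answer: VALID PRODUCT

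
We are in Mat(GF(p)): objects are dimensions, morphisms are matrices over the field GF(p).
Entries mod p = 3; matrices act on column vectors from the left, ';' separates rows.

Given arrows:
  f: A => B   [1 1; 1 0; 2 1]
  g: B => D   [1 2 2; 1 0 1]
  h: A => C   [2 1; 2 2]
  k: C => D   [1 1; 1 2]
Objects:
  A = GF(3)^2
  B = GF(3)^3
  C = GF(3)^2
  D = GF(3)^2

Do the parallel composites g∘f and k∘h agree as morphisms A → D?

Answer: COMMUTES

Derivation:
Path 1 = f;g:
  e0=(1,0) f=>(1,1,2) g=>(1,0)
  e1=(0,1) f=>(1,0,1) g=>(0,2)
  result₁ = [1 0; 0 2]
Path 2 = h;k:
  e0=(1,0) h=>(2,2) k=>(1,0)
  e1=(0,1) h=>(1,2) k=>(0,2)
  result₂ = [1 0; 0 2]
Equal? equal; square commutes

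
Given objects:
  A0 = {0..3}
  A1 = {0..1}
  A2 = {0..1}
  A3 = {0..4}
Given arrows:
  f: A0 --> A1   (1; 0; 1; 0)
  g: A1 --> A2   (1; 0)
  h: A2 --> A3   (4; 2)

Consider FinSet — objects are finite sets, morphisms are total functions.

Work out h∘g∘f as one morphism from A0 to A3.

Answer: (4; 2; 4; 2)

Trace:
  0 f-->1 g-->0 h-->4
  1 f-->0 g-->1 h-->2
  2 f-->1 g-->0 h-->4
  3 f-->0 g-->1 h-->2
composite: (4; 2; 4; 2)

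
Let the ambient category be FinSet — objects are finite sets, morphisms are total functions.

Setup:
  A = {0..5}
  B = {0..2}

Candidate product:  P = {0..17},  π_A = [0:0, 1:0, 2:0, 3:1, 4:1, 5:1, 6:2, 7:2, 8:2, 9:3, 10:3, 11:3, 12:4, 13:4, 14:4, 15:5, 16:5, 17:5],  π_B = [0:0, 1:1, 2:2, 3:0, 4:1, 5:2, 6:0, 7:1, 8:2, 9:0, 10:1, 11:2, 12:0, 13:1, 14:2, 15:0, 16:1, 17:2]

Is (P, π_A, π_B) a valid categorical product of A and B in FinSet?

|A|·|B| = 6·3 = 18;  |P| = 18
Check the pairing map k ↦ (π_A(k), π_B(k)):
  0 : (0,0)
  1 : (0,1)
  2 : (0,2)
  3 : (1,0)
  4 : (1,1)
  5 : (1,2)
  6 : (2,0)
  7 : (2,1)
  8 : (2,2)
  9 : (3,0)
  10 : (3,1)
  11 : (3,2)
  12 : (4,0)
  13 : (4,1)
  14 : (4,2)
  15 : (5,0)
  16 : (5,1)
  17 : (5,2)
distinct pairs in image: 18 / 18 needed
  → bijection onto A×B; projections well-typed.

Answer: VALID PRODUCT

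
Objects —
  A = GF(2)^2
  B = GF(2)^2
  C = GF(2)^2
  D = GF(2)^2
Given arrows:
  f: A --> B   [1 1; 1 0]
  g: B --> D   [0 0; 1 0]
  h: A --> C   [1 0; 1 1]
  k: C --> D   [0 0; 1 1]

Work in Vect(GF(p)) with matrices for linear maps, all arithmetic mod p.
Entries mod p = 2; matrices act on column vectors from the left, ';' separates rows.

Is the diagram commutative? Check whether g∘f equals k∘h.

Answer: DOES NOT COMMUTE

Derivation:
Along f;g (path 1):
  e0=(1,0) f-->(1,1) g-->(0,1)
  e1=(0,1) f-->(1,0) g-->(0,1)
  result₁ = [0 0; 1 1]
Along h;k (path 2):
  e0=(1,0) h-->(1,1) k-->(0,0)
  e1=(0,1) h-->(0,1) k-->(0,1)
  result₂ = [0 0; 0 1]
Equal? differ; not commutative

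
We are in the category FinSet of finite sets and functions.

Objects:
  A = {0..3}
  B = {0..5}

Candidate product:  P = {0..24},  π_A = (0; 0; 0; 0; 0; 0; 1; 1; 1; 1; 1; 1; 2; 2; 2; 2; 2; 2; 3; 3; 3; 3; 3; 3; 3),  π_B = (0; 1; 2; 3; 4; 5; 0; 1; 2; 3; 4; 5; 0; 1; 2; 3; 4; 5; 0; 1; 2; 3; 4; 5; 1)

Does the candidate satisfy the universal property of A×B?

|A|·|B| = 4·6 = 24;  |P| = 25
  → cardinalities differ; no bijection possible.

Answer: NOT A VALID PRODUCT — |P|=25 ≠ |A|·|B|=24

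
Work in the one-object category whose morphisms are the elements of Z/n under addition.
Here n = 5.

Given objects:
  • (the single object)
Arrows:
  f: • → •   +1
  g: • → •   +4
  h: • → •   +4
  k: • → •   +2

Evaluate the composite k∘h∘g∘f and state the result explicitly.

Answer: +1

Trace:
  0 +1≡1 +4≡0 +4≡4 +2≡1  (mod 5)
composite: +1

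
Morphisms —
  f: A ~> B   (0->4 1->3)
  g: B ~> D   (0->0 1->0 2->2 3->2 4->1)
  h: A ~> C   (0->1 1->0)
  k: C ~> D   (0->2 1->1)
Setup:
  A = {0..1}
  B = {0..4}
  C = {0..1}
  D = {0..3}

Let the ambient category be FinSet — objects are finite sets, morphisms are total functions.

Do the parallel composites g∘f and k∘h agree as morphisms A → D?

1) trace f;g:
  0 f~>4 g~>1
  1 f~>3 g~>2
  ⟦path⟧₁ = (0->1 1->2)
2) trace h;k:
  0 h~>1 k~>1
  1 h~>0 k~>2
  ⟦path⟧₂ = (0->1 1->2)
Equal? same morphism ✓

Answer: COMMUTES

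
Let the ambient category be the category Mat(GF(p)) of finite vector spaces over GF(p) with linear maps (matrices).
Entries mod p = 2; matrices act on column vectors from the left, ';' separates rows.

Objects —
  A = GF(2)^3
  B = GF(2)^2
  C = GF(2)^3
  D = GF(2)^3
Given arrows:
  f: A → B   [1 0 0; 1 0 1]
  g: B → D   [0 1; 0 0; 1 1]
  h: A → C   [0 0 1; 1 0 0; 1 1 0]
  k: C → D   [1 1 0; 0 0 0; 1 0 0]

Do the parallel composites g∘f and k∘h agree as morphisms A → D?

Answer: COMMUTES

Trace:
Path 1 = f;g:
  e0=[1,0,0] f→[1,1] g→[1,0,0]
  e1=[0,1,0] f→[0,0] g→[0,0,0]
  e2=[0,0,1] f→[0,1] g→[1,0,1]
  ⟦path⟧₁ = [1 0 1; 0 0 0; 0 0 1]
Path 2 = h;k:
  e0=[1,0,0] h→[0,1,1] k→[1,0,0]
  e1=[0,1,0] h→[0,0,1] k→[0,0,0]
  e2=[0,0,1] h→[1,0,0] k→[1,0,1]
  ⟦path⟧₂ = [1 0 1; 0 0 0; 0 0 1]
Equal? YES — commutes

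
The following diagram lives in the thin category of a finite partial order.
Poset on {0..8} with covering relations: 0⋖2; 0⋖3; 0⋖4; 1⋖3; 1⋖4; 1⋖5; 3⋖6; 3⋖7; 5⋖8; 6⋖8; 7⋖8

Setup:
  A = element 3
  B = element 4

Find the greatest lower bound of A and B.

Answer: NO MEET EXISTS

Derivation:
Common predecessors of 3,4: {0,1}
  maximal lower bounds 0 and 1 are incomparable: neither 0≤1 nor 1≤0
→ no greatest lower bound exists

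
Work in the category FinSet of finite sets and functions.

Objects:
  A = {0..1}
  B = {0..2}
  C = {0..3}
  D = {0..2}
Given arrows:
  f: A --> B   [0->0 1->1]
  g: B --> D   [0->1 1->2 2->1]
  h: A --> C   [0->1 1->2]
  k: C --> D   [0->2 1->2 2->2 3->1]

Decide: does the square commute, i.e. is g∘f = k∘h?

Along f;g (path 1):
  0 f-->0 g-->1
  1 f-->1 g-->2
  result₁ = [0->1 1->2]
Along h;k (path 2):
  0 h-->1 k-->2
  1 h-->2 k-->2
  result₂ = [0->2 1->2]
Equal? NO — does not commute

Answer: DOES NOT COMMUTE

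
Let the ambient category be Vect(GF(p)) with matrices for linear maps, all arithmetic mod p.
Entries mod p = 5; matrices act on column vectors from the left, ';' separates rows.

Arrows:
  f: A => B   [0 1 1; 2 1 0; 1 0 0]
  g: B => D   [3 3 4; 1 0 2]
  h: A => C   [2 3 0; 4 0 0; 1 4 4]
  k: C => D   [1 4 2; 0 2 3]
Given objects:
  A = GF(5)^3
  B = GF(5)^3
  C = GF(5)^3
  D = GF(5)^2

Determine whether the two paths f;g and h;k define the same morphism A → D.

Answer: DOES NOT COMMUTE

Work:
Path 1 = f;g:
  e0=⟨1,0,0⟩ f=>⟨0,2,1⟩ g=>⟨0,2⟩
  e1=⟨0,1,0⟩ f=>⟨1,1,0⟩ g=>⟨1,1⟩
  e2=⟨0,0,1⟩ f=>⟨1,0,0⟩ g=>⟨3,1⟩
  result₁ = [0 1 3; 2 1 1]
Path 2 = h;k:
  e0=⟨1,0,0⟩ h=>⟨2,4,1⟩ k=>⟨0,1⟩
  e1=⟨0,1,0⟩ h=>⟨3,0,4⟩ k=>⟨1,2⟩
  e2=⟨0,0,1⟩ h=>⟨0,0,4⟩ k=>⟨3,2⟩
  result₂ = [0 1 3; 1 2 2]
Equal? differ; not commutative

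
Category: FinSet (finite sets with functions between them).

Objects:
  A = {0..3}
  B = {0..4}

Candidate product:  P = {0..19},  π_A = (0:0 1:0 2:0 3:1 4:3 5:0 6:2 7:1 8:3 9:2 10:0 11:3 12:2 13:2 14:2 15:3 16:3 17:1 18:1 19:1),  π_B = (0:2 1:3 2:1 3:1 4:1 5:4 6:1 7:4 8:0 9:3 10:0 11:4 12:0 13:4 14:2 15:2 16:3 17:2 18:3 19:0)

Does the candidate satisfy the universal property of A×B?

Answer: VALID PRODUCT

Work:
|A|·|B| = 4·5 = 20;  |P| = 20
Check the pairing map k ↦ (π_A(k), π_B(k)):
  0 : (0,2)
  1 : (0,3)
  2 : (0,1)
  3 : (1,1)
  4 : (3,1)
  5 : (0,4)
  6 : (2,1)
  7 : (1,4)
  8 : (3,0)
  9 : (2,3)
  10 : (0,0)
  11 : (3,4)
  12 : (2,0)
  13 : (2,4)
  14 : (2,2)
  15 : (3,2)
  16 : (3,3)
  17 : (1,2)
  18 : (1,3)
  19 : (1,0)
distinct pairs in image: 20 / 20 needed
  → bijection onto A×B; projections well-typed.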